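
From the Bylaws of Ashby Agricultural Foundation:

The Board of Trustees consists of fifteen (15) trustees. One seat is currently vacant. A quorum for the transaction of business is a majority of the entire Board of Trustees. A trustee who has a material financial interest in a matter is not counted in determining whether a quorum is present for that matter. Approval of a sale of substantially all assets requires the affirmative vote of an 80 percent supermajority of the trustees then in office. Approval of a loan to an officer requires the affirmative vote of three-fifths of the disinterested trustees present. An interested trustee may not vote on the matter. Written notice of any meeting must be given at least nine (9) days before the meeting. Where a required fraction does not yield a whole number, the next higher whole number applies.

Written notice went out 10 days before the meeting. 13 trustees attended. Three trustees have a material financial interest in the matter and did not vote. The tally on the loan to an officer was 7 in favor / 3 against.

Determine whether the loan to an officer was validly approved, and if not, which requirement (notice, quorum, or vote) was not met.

Valid — all requirements satisfied.

Notice: 10 days given; 9 required (10 ≥ 9). Satisfied.
Quorum: 13 present, but the 3 interested trustees do not count, leaving 10. Quorum is 8. Satisfied.
Vote: the loan to an officer requires three-fifths of the disinterested trustees present (13 − 3 = 10). 3/5 of 10 = 6, so 6 affirmative votes are needed; 7 voted in favor. Satisfied.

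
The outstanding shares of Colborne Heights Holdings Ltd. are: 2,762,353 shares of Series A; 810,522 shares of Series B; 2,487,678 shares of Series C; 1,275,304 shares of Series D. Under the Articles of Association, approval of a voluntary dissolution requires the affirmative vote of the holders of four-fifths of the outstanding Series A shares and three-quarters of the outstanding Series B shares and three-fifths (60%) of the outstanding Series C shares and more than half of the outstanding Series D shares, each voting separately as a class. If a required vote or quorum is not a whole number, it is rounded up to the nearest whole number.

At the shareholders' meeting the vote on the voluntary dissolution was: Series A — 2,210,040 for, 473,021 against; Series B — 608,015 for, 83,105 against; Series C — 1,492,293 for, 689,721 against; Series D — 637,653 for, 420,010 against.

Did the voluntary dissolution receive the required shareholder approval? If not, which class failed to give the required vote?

Series A: 4/5 of 2762353 = 2209882.40, rounded up to 2209883; 2,209,883 required, 2,210,040 in favor — approved.
Series B: 3/4 of 810522 = 607891.50, rounded up to 607892; 607,892 required, 608,015 in favor — approved.
Series C: 3/5 of 2487678 = 1492606.80, rounded up to 1492607; 1,492,607 required, 1,492,293 in favor — not approved.
Series D: a majority of 1275304 is 637653; 637,653 required, 637,653 in favor — approved.

Not approved — the Series C shares did not give the required vote.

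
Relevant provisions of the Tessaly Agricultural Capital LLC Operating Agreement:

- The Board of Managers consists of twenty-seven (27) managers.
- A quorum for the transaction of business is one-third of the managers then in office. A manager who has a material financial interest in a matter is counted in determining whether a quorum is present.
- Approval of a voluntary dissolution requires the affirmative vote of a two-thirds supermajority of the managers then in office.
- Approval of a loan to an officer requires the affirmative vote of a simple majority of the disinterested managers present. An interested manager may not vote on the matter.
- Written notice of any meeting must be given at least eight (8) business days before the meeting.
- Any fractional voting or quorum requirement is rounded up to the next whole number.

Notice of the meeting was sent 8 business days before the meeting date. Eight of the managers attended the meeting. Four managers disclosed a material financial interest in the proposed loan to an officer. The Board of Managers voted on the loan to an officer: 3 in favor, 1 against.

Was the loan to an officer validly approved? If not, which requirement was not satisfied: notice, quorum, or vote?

Invalid — quorum requirement not satisfied.

Notice: 8 business days given; 8 required (8 ≥ 8). Satisfied.
Quorum: 8 present (interested managers count toward quorum); quorum is 9. Not satisfied.
Vote: the loan to an officer requires a majority of the disinterested managers present (8 − 4 = 4). A majority of 4 is 3, so 3 affirmative votes are needed; 3 voted in favor. Satisfied. (Moot — without a quorum no business can be validly transacted.)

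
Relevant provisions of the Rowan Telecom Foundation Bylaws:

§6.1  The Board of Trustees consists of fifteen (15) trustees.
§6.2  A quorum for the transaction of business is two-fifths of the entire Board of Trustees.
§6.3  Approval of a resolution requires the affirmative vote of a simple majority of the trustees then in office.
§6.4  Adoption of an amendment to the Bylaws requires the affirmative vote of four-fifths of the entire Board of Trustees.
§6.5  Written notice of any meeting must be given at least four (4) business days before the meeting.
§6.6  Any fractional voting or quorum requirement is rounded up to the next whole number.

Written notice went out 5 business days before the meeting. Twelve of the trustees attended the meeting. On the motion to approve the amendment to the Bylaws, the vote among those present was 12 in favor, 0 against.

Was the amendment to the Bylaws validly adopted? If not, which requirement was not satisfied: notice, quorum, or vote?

Notice: 5 business days given; 4 required (5 ≥ 4). Satisfied.
Quorum: 12 present; quorum is 6. Satisfied.
Vote: the amendment to the Bylaws requires four-fifths of the entire Board of Trustees (15). 4/5 of 15 = 12, so 12 affirmative votes are needed; 12 voted in favor. Satisfied.

Valid — all requirements satisfied.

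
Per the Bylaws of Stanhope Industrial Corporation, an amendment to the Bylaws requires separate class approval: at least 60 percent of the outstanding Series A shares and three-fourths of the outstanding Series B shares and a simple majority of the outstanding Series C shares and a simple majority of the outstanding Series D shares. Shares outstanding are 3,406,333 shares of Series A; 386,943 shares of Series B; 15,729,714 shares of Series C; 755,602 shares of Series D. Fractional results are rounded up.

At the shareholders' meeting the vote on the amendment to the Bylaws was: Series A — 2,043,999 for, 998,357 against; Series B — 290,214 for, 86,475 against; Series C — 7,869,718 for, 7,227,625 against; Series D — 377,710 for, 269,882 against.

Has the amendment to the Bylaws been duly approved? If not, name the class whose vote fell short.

Not approved — the Series D shares did not give the required vote.

Series A: 3/5 of 3406333 = 2043799.80, rounded up to 2043800; 2,043,800 required, 2,043,999 in favor — approved.
Series B: 3/4 of 386943 = 290207.25, rounded up to 290208; 290,208 required, 290,214 in favor — approved.
Series C: a majority of 15729714 is 7864858; 7,864,858 required, 7,869,718 in favor — approved.
Series D: a majority of 755602 is 377802; 377,802 required, 377,710 in favor — not approved.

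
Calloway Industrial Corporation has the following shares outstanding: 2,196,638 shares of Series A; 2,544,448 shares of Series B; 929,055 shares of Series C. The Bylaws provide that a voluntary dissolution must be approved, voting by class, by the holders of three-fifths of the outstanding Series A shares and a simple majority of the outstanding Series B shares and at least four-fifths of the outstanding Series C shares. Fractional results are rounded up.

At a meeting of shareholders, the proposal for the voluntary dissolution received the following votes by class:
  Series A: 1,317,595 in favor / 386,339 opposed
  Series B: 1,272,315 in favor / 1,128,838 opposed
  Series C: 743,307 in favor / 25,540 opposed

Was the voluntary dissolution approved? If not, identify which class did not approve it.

Series A: 3/5 of 2196638 = 1317982.80, rounded up to 1317983; 1,317,983 required, 1,317,595 in favor — not approved.
Series B: a majority of 2544448 is 1272225; 1,272,225 required, 1,272,315 in favor — approved.
Series C: 4/5 of 929055 = 743244; 743,244 required, 743,307 in favor — approved.

Not approved — the Series A shares did not give the required vote.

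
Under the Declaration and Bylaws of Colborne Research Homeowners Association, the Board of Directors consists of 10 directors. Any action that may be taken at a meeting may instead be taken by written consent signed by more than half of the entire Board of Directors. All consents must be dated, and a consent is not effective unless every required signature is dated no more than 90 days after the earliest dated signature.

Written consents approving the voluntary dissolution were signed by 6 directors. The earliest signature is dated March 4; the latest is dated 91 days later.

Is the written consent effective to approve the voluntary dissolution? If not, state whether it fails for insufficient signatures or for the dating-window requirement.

Signatures required: more than half of 10 — a majority of 10 is 6, so 6 needed; 6 signed. Sufficient.
Dating window: the latest signature is 91 days after the earliest; the limit is 90 days. Outside the window.

Not effective — dating-window requirement not satisfied.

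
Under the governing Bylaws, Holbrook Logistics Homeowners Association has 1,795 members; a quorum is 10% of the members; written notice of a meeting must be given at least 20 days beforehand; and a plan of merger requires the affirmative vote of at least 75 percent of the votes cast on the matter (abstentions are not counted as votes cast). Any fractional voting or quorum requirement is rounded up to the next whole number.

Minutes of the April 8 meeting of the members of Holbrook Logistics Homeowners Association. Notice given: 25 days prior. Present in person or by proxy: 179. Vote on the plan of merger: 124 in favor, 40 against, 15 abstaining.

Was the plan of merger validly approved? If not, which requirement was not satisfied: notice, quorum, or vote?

Notice: 25 days given; 20 required. Satisfied.
Quorum: 10% of 1,795 = 179.50, rounded up to 180; 179 present. Not satisfied.
Vote: requires three-fourths of the votes cast (179 − 15 abstaining = 164); 3/4 of 164 = 123, so 123 needed; 124 in favor. Satisfied.

Invalid — quorum requirement not satisfied.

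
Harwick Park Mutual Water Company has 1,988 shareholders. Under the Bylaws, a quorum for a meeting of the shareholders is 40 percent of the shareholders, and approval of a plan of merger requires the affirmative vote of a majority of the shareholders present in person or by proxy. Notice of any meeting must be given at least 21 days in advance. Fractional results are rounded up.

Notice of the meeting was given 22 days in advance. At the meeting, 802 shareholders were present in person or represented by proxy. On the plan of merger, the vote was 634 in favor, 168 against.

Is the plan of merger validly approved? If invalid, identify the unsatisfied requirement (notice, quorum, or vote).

Notice: 22 days given; 21 required. Satisfied.
Quorum: 40% of 1,988 = 795.20, rounded up to 796; 802 present. Satisfied.
Vote: requires a majority of those present (802); a majority of 802 is 402, so 402 needed; 634 in favor. Satisfied.

Valid — all requirements satisfied.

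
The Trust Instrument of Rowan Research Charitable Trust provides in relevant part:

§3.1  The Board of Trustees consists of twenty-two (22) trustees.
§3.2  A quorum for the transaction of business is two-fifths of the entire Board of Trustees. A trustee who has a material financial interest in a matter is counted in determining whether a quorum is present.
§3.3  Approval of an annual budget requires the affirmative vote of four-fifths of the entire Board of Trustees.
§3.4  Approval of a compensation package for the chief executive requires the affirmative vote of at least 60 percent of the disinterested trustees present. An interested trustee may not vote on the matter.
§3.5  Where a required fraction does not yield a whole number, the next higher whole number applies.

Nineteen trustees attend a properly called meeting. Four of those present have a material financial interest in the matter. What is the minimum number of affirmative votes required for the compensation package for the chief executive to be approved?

9

The compensation package for the chief executive requires three-fifths of the disinterested trustees present (19 − 4 = 15).
3/5 of 15 = 9.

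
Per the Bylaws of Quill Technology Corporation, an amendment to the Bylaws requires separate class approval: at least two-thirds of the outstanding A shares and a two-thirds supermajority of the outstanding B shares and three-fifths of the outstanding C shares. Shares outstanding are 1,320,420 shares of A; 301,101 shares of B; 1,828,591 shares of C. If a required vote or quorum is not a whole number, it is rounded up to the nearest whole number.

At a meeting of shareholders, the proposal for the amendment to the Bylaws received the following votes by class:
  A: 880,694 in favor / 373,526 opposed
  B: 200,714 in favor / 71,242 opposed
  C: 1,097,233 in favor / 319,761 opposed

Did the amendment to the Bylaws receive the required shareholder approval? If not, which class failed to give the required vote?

Not approved — the B shares did not give the required vote.

A: 2/3 of 1320420 = 880280; 880,280 required, 880,694 in favor — approved.
B: 2/3 of 301101 = 200734; 200,734 required, 200,714 in favor — not approved.
C: 3/5 of 1828591 = 1097154.60, rounded up to 1097155; 1,097,155 required, 1,097,233 in favor — approved.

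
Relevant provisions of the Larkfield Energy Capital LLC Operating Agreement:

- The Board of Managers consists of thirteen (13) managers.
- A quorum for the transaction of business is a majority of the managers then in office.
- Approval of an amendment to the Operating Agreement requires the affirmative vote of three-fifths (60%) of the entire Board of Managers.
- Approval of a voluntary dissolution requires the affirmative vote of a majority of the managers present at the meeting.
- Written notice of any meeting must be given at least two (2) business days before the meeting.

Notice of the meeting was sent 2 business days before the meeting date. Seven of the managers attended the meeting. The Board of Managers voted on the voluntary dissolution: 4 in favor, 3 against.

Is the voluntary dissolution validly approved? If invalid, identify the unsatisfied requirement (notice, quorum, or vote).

Notice: 2 business days given; 2 required (2 ≥ 2). Satisfied.
Quorum: 7 present; quorum is 7. Satisfied.
Vote: the voluntary dissolution requires a majority of the managers present (7). A majority of 7 is 4, so 4 affirmative votes are needed; 4 voted in favor. Satisfied.

Valid — all requirements satisfied.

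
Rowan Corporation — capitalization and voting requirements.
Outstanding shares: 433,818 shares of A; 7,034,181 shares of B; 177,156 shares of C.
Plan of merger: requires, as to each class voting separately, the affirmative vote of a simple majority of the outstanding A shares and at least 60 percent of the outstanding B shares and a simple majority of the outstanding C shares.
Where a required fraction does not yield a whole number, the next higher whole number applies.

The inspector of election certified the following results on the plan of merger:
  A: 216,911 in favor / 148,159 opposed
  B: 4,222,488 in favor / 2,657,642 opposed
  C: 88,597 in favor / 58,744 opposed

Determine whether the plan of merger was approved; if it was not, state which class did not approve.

Approved — every class gave the required vote.

A: a majority of 433818 is 216910; 216,910 required, 216,911 in favor — approved.
B: 3/5 of 7034181 = 4220508.60, rounded up to 4220509; 4,220,509 required, 4,222,488 in favor — approved.
C: a majority of 177156 is 88579; 88,579 required, 88,597 in favor — approved.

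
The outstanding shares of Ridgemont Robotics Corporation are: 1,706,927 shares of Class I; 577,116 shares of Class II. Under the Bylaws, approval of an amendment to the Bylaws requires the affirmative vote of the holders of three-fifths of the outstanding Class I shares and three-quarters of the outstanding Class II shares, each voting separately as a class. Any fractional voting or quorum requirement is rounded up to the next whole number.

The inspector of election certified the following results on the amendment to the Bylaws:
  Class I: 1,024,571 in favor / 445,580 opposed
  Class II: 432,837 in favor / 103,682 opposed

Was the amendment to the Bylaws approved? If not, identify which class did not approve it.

Class I: 3/5 of 1706927 = 1024156.20, rounded up to 1024157; 1,024,157 required, 1,024,571 in favor — approved.
Class II: 3/4 of 577116 = 432837; 432,837 required, 432,837 in favor — approved.

Approved — every class gave the required vote.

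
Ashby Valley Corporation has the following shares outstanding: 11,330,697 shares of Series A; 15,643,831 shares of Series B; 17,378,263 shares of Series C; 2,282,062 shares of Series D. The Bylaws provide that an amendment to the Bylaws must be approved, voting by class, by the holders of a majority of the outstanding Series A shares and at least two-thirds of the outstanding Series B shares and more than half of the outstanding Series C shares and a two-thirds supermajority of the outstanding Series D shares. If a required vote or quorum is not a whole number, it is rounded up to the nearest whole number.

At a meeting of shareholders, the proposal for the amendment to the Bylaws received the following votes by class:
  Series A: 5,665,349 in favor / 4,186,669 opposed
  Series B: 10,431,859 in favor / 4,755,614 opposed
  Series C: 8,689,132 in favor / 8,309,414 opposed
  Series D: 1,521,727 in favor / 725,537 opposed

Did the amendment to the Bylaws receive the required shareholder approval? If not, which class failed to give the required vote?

Approved — every class gave the required vote.

Series A: a majority of 11330697 is 5665349; 5,665,349 required, 5,665,349 in favor — approved.
Series B: 2/3 of 15643831 = 10429220.67, rounded up to 10429221; 10,429,221 required, 10,431,859 in favor — approved.
Series C: a majority of 17378263 is 8689132; 8,689,132 required, 8,689,132 in favor — approved.
Series D: 2/3 of 2282062 = 1521374.67, rounded up to 1521375; 1,521,375 required, 1,521,727 in favor — approved.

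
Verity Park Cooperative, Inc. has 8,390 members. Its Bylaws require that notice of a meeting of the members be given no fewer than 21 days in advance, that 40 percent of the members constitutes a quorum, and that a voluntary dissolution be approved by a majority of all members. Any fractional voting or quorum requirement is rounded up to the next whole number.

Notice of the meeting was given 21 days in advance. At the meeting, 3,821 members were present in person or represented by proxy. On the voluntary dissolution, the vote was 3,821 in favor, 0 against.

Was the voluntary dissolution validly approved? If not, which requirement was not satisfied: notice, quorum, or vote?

Invalid — vote requirement not satisfied.

Notice: 21 days given; 21 required. Satisfied.
Quorum: 40% of 8,390 = 3,356; 3,821 present. Satisfied.
Vote: requires a majority of all members (8,390); a majority of 8390 is 4196, so 4,196 needed; 3,821 in favor. Not satisfied.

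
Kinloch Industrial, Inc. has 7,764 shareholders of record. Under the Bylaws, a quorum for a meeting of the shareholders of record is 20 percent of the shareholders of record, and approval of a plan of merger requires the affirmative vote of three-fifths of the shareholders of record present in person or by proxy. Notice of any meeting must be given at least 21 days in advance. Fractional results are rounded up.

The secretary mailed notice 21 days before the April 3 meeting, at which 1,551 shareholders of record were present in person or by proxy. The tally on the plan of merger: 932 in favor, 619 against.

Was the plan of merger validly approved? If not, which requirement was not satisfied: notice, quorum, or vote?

Invalid — quorum requirement not satisfied.

Notice: 21 days given; 21 required. Satisfied.
Quorum: 20% of 7,764 = 1,552.80, rounded up to 1,553; 1,551 present. Not satisfied.
Vote: requires three-fifths of those present (1,551); 3/5 of 1551 = 930.60, rounded up to 931, so 931 needed; 932 in favor. Satisfied.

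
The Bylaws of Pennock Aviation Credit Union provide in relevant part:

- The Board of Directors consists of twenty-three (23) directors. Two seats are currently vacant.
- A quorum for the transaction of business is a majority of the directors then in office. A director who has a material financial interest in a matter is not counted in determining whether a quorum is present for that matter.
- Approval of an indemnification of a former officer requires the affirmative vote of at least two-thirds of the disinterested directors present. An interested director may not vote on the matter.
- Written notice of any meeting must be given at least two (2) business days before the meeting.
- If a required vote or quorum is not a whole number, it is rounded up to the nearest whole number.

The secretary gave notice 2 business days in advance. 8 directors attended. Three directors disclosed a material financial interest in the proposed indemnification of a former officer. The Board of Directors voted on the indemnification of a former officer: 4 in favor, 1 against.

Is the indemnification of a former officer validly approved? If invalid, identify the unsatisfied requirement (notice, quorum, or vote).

Notice: 2 business days given; 2 required (2 ≥ 2). Satisfied.
Quorum: 8 present, but the 3 interested directors do not count, leaving 5. Quorum is 11. Not satisfied.
Vote: the indemnification of a former officer requires two-thirds of the disinterested directors present (8 − 3 = 5). 2/3 of 5 = 3.33, rounded up to 4, so 4 affirmative votes are needed; 4 voted in favor. Satisfied. (Moot — without a quorum no business can be validly transacted.)

Invalid — quorum requirement not satisfied.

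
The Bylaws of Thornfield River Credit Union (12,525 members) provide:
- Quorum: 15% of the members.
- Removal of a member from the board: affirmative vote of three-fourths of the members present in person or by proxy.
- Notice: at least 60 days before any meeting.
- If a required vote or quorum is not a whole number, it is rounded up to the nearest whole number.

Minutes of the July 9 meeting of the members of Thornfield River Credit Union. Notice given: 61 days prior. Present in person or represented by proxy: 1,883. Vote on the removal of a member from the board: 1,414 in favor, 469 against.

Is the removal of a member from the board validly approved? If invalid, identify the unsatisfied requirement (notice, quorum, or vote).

Notice: 61 days given; 60 required. Satisfied.
Quorum: 15% of 12,525 = 1,878.75, rounded up to 1,879; 1,883 present. Satisfied.
Vote: requires three-fourths of those present (1,883); 3/4 of 1883 = 1412.25, rounded up to 1413, so 1,413 needed; 1,414 in favor. Satisfied.

Valid — all requirements satisfied.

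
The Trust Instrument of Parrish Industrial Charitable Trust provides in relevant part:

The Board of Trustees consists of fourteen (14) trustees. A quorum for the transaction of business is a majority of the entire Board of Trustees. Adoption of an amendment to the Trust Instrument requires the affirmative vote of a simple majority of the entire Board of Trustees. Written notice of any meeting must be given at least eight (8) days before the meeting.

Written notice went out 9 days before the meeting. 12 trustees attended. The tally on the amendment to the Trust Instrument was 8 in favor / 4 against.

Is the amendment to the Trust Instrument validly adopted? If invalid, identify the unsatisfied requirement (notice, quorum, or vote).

Valid — all requirements satisfied.

Notice: 9 days given; 8 required (9 ≥ 8). Satisfied.
Quorum: 12 present; quorum is 8. Satisfied.
Vote: the amendment to the Trust Instrument requires a majority of the entire Board of Trustees (14). A majority of 14 is 8, so 8 affirmative votes are needed; 8 voted in favor. Satisfied.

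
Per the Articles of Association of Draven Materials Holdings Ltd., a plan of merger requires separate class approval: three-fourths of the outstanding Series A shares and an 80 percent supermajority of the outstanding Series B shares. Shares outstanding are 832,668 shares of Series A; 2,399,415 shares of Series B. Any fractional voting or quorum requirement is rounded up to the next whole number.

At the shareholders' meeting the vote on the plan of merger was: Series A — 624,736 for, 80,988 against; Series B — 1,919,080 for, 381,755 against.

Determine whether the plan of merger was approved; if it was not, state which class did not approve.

Not approved — the Series B shares did not give the required vote.

Series A: 3/4 of 832668 = 624501; 624,501 required, 624,736 in favor — approved.
Series B: 4/5 of 2399415 = 1919532; 1,919,532 required, 1,919,080 in favor — not approved.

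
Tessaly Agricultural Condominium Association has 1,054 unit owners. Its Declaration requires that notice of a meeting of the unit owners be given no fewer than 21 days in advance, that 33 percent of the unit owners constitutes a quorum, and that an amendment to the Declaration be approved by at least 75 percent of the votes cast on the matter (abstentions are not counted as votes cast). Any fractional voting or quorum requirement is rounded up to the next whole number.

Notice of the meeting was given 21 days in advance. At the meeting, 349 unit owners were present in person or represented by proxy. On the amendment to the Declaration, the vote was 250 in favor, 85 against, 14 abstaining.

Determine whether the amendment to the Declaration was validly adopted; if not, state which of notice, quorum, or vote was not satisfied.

Notice: 21 days given; 21 required. Satisfied.
Quorum: 33% of 1,054 = 347.82, rounded up to 348; 349 present. Satisfied.
Vote: requires three-fourths of the votes cast (349 − 14 abstaining = 335); 3/4 of 335 = 251.25, rounded up to 252, so 252 needed; 250 in favor. Not satisfied.

Invalid — vote requirement not satisfied.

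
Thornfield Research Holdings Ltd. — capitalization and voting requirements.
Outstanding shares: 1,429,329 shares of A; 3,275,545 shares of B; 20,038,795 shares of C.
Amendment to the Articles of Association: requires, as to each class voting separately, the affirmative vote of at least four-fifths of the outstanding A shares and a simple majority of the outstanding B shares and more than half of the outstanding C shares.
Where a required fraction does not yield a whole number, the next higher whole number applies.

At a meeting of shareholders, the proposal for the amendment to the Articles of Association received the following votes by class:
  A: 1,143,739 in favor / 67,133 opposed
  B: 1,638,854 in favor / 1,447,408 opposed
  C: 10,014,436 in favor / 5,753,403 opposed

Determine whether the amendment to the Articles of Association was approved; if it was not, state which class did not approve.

Not approved — the C shares did not give the required vote.

A: 4/5 of 1429329 = 1143463.20, rounded up to 1143464; 1,143,464 required, 1,143,739 in favor — approved.
B: a majority of 3275545 is 1637773; 1,637,773 required, 1,638,854 in favor — approved.
C: a majority of 20038795 is 10019398; 10,019,398 required, 10,014,436 in favor — not approved.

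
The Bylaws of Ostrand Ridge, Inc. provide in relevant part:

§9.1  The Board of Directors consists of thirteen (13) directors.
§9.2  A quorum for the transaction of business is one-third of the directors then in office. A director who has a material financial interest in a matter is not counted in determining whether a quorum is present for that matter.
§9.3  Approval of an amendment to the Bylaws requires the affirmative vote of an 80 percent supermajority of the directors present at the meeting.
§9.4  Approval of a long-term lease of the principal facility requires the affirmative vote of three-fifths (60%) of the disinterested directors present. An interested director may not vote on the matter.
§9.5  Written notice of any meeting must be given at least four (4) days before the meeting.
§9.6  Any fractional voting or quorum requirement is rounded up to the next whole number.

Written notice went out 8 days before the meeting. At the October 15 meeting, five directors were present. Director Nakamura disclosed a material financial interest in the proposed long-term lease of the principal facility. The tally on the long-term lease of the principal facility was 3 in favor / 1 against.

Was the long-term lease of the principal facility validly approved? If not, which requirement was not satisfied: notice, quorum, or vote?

Notice: 8 days given; 4 required (8 ≥ 4). Satisfied.
Quorum: 5 present, but the 1 interested director does not count, leaving 4. Quorum is 5. Not satisfied.
Vote: the long-term lease of the principal facility requires three-fifths of the disinterested directors present (5 − 1 = 4). 3/5 of 4 = 2.40, rounded up to 3, so 3 affirmative votes are needed; 3 voted in favor. Satisfied. (Moot — without a quorum no business can be validly transacted.)

Invalid — quorum requirement not satisfied.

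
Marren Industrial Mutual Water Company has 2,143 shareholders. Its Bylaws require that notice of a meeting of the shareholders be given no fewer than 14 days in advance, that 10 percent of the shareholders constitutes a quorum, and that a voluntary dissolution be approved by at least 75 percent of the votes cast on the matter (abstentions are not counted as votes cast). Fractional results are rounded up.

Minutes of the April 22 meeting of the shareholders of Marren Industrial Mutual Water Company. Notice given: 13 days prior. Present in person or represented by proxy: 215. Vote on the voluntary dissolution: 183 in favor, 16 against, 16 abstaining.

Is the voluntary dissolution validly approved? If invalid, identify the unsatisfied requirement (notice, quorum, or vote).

Invalid — notice requirement not satisfied.

Notice: 13 days given; 14 required. Not satisfied.
Quorum: 10% of 2,143 = 214.30, rounded up to 215; 215 present. Satisfied.
Vote: requires three-fourths of the votes cast (215 − 16 abstaining = 199); 3/4 of 199 = 149.25, rounded up to 150, so 150 needed; 183 in favor. Satisfied.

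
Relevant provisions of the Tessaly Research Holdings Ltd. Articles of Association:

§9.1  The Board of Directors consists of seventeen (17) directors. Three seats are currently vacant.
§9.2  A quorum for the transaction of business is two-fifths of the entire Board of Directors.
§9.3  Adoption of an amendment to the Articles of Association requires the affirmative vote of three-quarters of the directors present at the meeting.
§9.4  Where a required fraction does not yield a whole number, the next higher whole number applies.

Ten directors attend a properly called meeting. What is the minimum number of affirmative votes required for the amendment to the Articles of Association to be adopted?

8

The amendment to the Articles of Association requires three-fourths of the directors present (10).
3/4 of 10 = 7.50, rounded up to 8.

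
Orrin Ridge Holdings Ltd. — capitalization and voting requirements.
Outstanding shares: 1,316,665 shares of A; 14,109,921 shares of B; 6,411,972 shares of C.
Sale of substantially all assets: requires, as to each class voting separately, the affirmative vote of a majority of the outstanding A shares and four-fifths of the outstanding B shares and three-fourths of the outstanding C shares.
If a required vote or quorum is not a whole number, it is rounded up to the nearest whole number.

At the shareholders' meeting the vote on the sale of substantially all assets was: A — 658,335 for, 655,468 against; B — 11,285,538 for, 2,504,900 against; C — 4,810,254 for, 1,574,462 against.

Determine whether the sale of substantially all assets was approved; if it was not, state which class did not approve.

Not approved — the B shares did not give the required vote.

A: a majority of 1316665 is 658333; 658,333 required, 658,335 in favor — approved.
B: 4/5 of 14109921 = 11287936.80, rounded up to 11287937; 11,287,937 required, 11,285,538 in favor — not approved.
C: 3/4 of 6411972 = 4808979; 4,808,979 required, 4,810,254 in favor — approved.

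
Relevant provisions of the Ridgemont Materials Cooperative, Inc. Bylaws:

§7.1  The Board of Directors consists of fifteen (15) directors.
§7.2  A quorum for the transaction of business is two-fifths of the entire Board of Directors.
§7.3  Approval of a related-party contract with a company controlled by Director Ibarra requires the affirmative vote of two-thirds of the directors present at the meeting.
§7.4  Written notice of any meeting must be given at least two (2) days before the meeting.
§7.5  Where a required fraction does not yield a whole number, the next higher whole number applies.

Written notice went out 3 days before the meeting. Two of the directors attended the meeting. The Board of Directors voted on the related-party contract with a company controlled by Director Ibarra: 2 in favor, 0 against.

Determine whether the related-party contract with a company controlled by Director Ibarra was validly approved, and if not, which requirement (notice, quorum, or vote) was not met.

Invalid — quorum requirement not satisfied.

Notice: 3 days given; 2 required (3 ≥ 2). Satisfied.
Quorum: 2 present; quorum is 6. Not satisfied.
Vote: the related-party contract with a company controlled by Director Ibarra requires two-thirds of the directors present (2). 2/3 of 2 = 1.33, rounded up to 2, so 2 affirmative votes are needed; 2 voted in favor. Satisfied. (Moot — without a quorum no business can be validly transacted.)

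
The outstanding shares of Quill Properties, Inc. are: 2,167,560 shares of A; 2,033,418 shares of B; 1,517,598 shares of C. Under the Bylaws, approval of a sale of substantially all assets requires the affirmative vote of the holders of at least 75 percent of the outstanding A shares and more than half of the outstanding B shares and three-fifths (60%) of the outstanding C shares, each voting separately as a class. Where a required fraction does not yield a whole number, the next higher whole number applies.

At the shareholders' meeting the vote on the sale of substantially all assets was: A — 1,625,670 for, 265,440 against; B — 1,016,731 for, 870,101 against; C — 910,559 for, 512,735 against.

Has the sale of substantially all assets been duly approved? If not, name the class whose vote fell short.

A: 3/4 of 2167560 = 1625670; 1,625,670 required, 1,625,670 in favor — approved.
B: a majority of 2033418 is 1016710; 1,016,710 required, 1,016,731 in favor — approved.
C: 3/5 of 1517598 = 910558.80, rounded up to 910559; 910,559 required, 910,559 in favor — approved.

Approved — every class gave the required vote.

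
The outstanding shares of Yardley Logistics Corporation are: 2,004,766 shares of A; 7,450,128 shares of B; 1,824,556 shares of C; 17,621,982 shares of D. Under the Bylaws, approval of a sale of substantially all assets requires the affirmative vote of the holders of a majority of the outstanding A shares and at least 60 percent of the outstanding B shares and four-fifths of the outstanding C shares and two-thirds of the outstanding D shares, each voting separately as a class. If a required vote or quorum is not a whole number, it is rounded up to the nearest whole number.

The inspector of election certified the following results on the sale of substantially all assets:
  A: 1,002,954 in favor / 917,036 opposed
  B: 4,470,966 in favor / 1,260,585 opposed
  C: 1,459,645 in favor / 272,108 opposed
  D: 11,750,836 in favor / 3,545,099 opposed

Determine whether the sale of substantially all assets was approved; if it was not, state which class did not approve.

Approved — every class gave the required vote.

A: a majority of 2004766 is 1002384; 1,002,384 required, 1,002,954 in favor — approved.
B: 3/5 of 7450128 = 4470076.80, rounded up to 4470077; 4,470,077 required, 4,470,966 in favor — approved.
C: 4/5 of 1824556 = 1459644.80, rounded up to 1459645; 1,459,645 required, 1,459,645 in favor — approved.
D: 2/3 of 17621982 = 11747988; 11,747,988 required, 11,750,836 in favor — approved.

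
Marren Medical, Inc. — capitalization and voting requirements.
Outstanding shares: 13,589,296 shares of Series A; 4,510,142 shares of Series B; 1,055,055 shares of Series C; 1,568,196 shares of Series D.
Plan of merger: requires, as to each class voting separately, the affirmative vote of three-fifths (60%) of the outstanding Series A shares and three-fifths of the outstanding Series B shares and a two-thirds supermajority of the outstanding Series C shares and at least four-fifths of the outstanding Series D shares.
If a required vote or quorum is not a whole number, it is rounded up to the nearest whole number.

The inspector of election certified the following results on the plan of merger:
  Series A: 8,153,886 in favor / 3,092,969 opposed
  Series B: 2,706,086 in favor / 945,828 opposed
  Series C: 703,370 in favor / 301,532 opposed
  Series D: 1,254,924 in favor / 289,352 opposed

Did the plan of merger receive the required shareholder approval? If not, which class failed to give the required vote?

Series A: 3/5 of 13589296 = 8153577.60, rounded up to 8153578; 8,153,578 required, 8,153,886 in favor — approved.
Series B: 3/5 of 4510142 = 2706085.20, rounded up to 2706086; 2,706,086 required, 2,706,086 in favor — approved.
Series C: 2/3 of 1055055 = 703370; 703,370 required, 703,370 in favor — approved.
Series D: 4/5 of 1568196 = 1254556.80, rounded up to 1254557; 1,254,557 required, 1,254,924 in favor — approved.

Approved — every class gave the required vote.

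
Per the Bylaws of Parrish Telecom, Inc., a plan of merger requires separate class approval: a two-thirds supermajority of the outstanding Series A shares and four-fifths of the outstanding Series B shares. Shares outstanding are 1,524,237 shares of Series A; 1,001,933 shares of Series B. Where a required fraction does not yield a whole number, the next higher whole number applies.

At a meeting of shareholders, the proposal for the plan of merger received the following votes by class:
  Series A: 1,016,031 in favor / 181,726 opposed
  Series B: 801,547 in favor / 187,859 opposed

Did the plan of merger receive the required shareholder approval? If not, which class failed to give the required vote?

Series A: 2/3 of 1524237 = 1016158; 1,016,158 required, 1,016,031 in favor — not approved.
Series B: 4/5 of 1001933 = 801546.40, rounded up to 801547; 801,547 required, 801,547 in favor — approved.

Not approved — the Series A shares did not give the required vote.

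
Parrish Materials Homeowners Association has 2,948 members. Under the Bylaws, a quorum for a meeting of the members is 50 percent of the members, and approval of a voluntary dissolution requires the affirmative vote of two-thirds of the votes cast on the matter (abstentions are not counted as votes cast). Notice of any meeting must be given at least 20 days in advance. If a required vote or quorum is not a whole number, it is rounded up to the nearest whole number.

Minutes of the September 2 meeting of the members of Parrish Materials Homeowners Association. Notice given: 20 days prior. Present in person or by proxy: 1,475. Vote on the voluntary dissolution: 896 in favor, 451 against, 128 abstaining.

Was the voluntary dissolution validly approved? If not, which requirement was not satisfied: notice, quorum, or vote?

Notice: 20 days given; 20 required. Satisfied.
Quorum: 50% of 2,948 = 1,474; 1,475 present. Satisfied.
Vote: requires two-thirds of the votes cast (1,475 − 128 abstaining = 1,347); 2/3 of 1347 = 898, so 898 needed; 896 in favor. Not satisfied.

Invalid — vote requirement not satisfied.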